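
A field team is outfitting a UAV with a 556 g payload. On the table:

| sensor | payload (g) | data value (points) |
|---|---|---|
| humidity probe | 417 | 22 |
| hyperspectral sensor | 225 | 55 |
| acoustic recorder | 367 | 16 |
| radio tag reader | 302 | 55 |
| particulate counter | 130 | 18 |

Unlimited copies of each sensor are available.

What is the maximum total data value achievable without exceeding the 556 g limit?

Best packing: 2×hyperspectral sensor — 450 g, 110 total.
The spare 106 g is too small for any remaining sensor, and no exchange beats 110.

110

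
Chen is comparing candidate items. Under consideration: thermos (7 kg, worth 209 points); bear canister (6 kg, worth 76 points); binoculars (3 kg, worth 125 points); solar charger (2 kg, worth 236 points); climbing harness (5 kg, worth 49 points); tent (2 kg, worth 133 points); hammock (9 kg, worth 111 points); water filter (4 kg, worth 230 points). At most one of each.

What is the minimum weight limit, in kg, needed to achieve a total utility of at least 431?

Look for the lowest-weight combination reaching 431.
Taking solar charger + water filter gives 466 (≥ 431) for 6 kg.
Any bundle with less than 6 kg falls short of 431.

6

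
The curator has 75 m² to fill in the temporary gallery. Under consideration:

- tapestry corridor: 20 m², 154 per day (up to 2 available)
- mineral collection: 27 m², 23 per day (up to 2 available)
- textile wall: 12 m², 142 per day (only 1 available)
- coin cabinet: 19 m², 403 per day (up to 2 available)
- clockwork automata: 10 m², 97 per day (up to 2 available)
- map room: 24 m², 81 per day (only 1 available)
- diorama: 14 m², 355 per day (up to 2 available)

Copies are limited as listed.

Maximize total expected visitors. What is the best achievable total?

Ranking by ratio (expected visitors/m²): diorama 25.36, coin cabinet 21.21, textile wall 11.83, clockwork automata 9.70.
Taking 2×coin cabinet + 2×diorama: 66 m² used, 1516 in expected visitors.
No other feasible combination exceeds 1516.

1516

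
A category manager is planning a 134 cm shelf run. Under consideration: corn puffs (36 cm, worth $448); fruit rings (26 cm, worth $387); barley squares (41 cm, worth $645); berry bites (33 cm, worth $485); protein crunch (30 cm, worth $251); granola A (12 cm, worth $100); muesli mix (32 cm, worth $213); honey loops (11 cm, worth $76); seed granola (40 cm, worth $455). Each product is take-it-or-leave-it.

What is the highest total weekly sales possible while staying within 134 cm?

1768

Taking fruit rings + barley squares + berry bites + protein crunch: 130 cm used, 1768 in weekly sales.
The closest alternative, corn puffs + barley squares + berry bites + granola A + honey loops, reaches only 1754.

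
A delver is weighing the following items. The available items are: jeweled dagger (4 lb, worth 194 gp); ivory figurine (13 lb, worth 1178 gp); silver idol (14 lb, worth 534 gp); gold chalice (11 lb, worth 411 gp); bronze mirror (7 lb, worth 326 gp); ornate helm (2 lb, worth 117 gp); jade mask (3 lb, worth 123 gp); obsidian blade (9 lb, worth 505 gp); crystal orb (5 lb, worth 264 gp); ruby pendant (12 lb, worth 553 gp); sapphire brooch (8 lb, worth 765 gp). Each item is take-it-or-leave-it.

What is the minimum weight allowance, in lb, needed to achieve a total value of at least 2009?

23

Minimise lb subject to total value ≥ 2009.
ivory figurine + ornate helm + sapphire brooch reaches 2060 using 23 lb.
No combination under 23 lb hits 2009.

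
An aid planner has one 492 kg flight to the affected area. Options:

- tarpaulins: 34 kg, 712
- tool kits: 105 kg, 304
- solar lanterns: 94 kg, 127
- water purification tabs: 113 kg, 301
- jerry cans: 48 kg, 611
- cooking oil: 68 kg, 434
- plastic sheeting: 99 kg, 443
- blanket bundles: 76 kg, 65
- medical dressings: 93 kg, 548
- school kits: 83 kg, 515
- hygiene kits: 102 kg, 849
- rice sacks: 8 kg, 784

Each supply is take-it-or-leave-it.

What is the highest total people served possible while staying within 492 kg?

4462

Taking the top-ratio supplies first gives tarpaulins + jerry cans + cooking oil + medical dressings + school kits + hygiene kits + rice sacks for 4453 (436 kg).
Replace cooking oil with plastic sheeting: the trade gains 9 net, giving 4462 at 467 kg.
The closest alternative, tarpaulins + jerry cans + cooking oil + medical dressings + school kits + hygiene kits + rice sacks, reaches only 4453.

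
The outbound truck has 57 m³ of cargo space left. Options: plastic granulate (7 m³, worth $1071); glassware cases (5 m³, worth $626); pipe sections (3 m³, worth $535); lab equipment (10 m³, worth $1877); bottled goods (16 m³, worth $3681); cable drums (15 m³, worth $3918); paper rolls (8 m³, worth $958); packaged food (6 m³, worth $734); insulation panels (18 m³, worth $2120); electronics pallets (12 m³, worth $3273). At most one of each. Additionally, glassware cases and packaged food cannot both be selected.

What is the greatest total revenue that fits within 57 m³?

13284

The ratio ordering already packs tightly: pipe sections + lab equipment + bottled goods + cable drums + electronics pallets, 56 m³, 13284.
Next best is lab equipment + bottled goods + cable drums + electronics pallets at 12749 (53 m³) — short by 535.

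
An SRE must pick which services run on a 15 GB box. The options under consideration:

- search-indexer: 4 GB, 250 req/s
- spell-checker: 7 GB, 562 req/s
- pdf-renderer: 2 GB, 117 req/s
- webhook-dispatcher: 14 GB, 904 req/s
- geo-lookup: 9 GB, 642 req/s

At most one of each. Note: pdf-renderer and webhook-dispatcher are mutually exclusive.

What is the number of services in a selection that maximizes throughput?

3

Optimal total is 1009.
One optimal bundle: search-indexer + pdf-renderer + geo-lookup (15 GB).
Any selection reaching 1009 contains exactly 3 services.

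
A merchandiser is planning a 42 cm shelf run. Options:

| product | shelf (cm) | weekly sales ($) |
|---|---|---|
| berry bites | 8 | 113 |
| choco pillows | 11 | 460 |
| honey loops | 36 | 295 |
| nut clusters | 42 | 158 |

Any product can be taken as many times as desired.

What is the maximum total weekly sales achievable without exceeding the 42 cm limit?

Best packing: berry bites + 3×choco pillows — 41 cm, 1493 total.
That's the maximum — no swap from here does better than 1493.

1493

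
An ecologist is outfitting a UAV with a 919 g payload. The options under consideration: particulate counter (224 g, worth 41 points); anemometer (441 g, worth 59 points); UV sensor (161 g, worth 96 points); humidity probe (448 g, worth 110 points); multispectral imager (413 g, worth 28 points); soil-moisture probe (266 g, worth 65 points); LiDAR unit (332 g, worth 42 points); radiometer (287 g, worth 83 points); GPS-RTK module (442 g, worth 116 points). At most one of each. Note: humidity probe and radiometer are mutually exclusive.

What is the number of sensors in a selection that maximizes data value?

Optimal total is 295.
For example UV sensor + radiometer + GPS-RTK module achieves it, using 890 g.
All optima have 3 sensors.

3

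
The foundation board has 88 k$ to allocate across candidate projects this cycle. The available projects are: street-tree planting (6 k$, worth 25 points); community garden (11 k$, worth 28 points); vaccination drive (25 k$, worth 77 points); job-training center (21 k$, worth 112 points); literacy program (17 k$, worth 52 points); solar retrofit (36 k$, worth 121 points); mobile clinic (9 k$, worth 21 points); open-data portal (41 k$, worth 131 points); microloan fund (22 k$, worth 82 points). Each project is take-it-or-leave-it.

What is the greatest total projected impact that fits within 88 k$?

340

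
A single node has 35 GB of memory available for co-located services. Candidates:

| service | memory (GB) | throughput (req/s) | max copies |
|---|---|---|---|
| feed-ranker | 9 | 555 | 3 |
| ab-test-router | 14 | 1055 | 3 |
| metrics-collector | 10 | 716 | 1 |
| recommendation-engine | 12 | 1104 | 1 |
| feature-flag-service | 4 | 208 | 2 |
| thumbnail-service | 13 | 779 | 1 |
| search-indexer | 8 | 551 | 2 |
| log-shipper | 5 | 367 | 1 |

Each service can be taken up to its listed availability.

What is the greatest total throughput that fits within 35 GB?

Density check — recommendation-engine 92.00, ab-test-router 75.36, log-shipper 73.40 are the best per GB.
Taking the top-ratio services first gives ab-test-router + recommendation-engine + feature-flag-service + log-shipper for 2734 (35 GB).
Dropping ab-test-router and feature-flag-service frees 18 GB; slotting in metrics-collector + search-indexer (18 GB) lifts the total to 2738 at 35 GB.
Nothing else within 35 GB beats 2738.

2738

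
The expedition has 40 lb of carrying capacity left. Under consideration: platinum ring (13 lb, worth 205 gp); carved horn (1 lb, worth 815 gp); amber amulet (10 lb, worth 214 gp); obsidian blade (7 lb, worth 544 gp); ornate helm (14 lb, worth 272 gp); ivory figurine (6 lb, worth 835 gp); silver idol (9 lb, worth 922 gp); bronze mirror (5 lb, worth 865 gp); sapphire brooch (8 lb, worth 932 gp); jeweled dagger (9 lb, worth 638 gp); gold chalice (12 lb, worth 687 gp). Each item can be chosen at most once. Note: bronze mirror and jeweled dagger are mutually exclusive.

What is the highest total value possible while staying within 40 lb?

4913

Ranking by ratio (value/lb): carved horn 815.00, bronze mirror 173.00, ivory figurine 139.17.
The ratio ordering already packs tightly: carved horn + obsidian blade + ivory figurine + silver idol + bronze mirror + sapphire brooch, 36 lb, 4913.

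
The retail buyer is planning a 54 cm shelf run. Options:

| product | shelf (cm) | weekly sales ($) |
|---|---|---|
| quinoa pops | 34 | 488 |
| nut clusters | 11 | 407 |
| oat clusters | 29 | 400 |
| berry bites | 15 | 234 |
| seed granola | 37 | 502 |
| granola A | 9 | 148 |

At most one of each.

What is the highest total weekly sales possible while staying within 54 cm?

By weekly sales per cm: nut clusters 37.00, granola A 16.44, berry bites 15.60, quinoa pops 14.35 lead.
A density-first pass picks nut clusters + berry bites + granola A — 789 at 35 cm.
Replace berry bites with quinoa pops: the trade gains 254 net, giving 1043 at 54 cm.
Every other selection either busts 54 cm or fails to beat 1043.

1043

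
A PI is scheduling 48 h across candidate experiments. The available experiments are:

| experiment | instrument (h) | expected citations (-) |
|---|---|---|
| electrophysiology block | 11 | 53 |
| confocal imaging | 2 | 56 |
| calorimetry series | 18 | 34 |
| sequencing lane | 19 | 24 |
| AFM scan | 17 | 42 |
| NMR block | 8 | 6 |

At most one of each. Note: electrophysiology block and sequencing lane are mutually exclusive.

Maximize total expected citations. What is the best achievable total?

185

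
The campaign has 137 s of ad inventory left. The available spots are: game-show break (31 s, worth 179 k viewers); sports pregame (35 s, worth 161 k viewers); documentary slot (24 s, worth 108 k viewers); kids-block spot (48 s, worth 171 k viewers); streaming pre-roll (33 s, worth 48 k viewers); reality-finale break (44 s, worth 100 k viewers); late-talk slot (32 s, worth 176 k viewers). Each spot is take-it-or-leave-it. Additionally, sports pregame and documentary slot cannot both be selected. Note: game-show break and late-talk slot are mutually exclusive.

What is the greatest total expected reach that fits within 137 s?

Game-show break + sports pregame + kids-block spot uses 114 of the 137 s and totals 511.
Runner-up sports pregame + kids-block spot + late-talk slot tops out at 508.

511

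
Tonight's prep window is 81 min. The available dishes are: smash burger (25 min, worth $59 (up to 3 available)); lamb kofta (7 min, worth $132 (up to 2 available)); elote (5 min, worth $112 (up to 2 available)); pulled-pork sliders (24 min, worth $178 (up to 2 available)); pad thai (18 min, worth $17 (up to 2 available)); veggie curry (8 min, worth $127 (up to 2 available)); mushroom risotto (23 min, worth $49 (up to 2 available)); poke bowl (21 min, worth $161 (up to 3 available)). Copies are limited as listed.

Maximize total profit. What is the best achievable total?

Greedy by ratio would take 2×lamb kofta + 2×elote + pad thai + 2×veggie curry + poke bowl: 79 min used, total 920.
The 47 min tied up in pad thai and veggie curry and poke bowl is better spent on 2×pulled-pork sliders — total rises to 971 (80 min).
Nothing else within 81 min beats 971.

971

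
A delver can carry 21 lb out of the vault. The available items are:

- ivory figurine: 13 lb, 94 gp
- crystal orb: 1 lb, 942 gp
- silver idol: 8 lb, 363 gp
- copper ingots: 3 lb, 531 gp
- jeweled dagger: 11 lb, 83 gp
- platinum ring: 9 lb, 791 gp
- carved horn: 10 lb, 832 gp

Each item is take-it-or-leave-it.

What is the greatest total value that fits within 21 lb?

Ranking by ratio (value/lb): crystal orb 942.00, copper ingots 177.00, platinum ring 87.89.
Crystal orb + silver idol + copper ingots + platinum ring uses 21 of the 21 lb and totals 2627.

2627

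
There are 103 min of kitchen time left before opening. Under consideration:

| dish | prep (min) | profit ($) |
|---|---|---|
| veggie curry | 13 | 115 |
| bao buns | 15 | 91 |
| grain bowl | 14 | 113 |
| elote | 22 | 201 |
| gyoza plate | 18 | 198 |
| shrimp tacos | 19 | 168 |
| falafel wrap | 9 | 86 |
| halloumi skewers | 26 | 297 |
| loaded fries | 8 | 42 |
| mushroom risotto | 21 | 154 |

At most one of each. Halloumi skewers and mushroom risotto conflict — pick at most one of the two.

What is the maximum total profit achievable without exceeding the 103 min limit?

Best packing: veggie curry + grain bowl + elote + gyoza plate + falafel wrap + halloumi skewers — 102 min, 1010 total.

1010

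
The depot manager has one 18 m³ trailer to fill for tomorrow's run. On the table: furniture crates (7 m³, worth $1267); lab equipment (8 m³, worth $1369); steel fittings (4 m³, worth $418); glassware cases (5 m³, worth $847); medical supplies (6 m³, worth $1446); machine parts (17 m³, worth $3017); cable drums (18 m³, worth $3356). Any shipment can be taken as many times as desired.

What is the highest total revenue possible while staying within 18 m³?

Ranking by ratio (revenue/m³): medical supplies 241.00, cable drums 186.44, furniture crates 181.00, machine parts 177.47.
3×medical supplies uses 18 of the 18 m³ and totals 4338.
That's the maximum — no swap from here does better than 4338.

4338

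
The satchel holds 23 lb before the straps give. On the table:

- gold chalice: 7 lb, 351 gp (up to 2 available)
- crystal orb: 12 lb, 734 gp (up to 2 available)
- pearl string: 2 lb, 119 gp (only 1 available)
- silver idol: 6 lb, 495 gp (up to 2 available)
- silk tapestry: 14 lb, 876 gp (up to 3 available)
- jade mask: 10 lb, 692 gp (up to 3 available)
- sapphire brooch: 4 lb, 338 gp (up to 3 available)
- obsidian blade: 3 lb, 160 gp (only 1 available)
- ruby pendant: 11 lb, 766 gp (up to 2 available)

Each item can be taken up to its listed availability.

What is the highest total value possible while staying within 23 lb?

1826

Taking the top-ratio items first gives pearl string + silver idol + 3×sapphire brooch + obsidian blade for 1788 (23 lb).
Replace pearl string and sapphire brooch with silver idol: the trade gains 38 net, giving 1826 at 23 lb.
Every other selection either busts 23 lb or exceeds an availability limit or fails to beat 1826.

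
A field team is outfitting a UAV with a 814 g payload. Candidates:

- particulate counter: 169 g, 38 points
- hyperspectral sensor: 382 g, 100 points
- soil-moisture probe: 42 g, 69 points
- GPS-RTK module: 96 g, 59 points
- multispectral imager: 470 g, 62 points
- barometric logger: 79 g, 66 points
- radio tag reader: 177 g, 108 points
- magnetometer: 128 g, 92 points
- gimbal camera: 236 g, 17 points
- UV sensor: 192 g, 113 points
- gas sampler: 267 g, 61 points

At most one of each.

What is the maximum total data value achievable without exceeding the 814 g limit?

Taking soil-moisture probe + GPS-RTK module + barometric logger + radio tag reader + magnetometer + UV sensor: 714 g used, 507 in data value.
Every other selection either busts 814 g or fails to beat 507.

507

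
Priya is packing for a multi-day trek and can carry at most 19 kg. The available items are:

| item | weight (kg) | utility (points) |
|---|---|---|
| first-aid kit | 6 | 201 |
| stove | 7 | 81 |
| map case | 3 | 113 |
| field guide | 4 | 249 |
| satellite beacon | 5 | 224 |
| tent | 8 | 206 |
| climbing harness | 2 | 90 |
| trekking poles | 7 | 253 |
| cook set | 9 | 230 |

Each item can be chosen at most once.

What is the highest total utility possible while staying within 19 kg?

Ranking by ratio (utility/kg): field guide 62.25, climbing harness 45.00, satellite beacon 44.80.
Taking the top-ratio items first gives map case + field guide + satellite beacon + climbing harness for 676 (14 kg).
The 2 kg tied up in climbing harness is better spent on trekking poles — total rises to 839 (19 kg).

839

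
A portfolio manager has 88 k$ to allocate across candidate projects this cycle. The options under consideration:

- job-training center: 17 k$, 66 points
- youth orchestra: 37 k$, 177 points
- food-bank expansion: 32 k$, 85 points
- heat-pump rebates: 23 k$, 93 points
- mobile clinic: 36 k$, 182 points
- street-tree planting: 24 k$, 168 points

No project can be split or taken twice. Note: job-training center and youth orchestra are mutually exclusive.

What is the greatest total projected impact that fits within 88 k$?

By projected impact per k$: street-tree planting 7.00, mobile clinic 5.06, youth orchestra 4.78 lead.
Heat-pump rebates + mobile clinic + street-tree planting uses 83 of the 88 k$ and totals 443.

443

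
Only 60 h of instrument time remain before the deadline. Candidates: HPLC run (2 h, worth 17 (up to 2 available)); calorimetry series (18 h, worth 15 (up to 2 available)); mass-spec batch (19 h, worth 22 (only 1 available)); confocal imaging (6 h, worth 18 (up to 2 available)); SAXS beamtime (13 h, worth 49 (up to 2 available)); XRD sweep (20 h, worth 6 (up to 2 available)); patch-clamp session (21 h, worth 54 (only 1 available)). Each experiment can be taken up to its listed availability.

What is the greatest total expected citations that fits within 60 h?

Taking the top-ratio experiments first gives 2×HPLC run + calorimetry series + 2×confocal imaging + 2×SAXS beamtime for 183 (60 h).
The 24 h tied up in calorimetry series and confocal imaging is better spent on patch-clamp session — total rises to 204 (57 h).

204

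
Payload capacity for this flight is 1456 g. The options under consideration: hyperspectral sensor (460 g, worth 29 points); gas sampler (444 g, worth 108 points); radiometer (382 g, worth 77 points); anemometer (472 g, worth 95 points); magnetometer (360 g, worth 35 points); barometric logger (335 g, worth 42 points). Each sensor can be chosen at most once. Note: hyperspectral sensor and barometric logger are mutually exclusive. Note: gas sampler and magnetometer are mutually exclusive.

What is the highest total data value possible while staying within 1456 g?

By data value per g: gas sampler 0.24, radiometer 0.20, anemometer 0.20 lead.
The ratio ordering already packs tightly: gas sampler + radiometer + anemometer, 1298 g, 280.

280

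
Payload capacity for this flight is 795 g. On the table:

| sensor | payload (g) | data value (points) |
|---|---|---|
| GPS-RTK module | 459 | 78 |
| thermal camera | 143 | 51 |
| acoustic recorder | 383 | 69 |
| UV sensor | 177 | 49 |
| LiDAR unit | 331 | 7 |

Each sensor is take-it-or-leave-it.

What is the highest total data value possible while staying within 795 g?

178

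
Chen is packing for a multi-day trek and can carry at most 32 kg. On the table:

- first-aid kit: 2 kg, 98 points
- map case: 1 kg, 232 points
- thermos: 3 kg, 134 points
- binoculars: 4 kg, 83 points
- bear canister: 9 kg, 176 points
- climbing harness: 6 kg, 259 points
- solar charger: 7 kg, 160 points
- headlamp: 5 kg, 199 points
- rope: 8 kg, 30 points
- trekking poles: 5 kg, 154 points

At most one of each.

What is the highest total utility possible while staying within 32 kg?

1252

Ranking by ratio (utility/kg): map case 232.00, first-aid kit 49.00, thermos 44.67, climbing harness 43.17.
A density-first pass picks first-aid kit + map case + thermos + climbing harness + solar charger + headlamp + trekking poles — 1236 at 29 kg.
Replace solar charger with bear canister: the trade gains 16 net, giving 1252 at 31 kg.
Runner-up first-aid kit + map case + thermos + climbing harness + solar charger + headlamp + trekking poles tops out at 1236.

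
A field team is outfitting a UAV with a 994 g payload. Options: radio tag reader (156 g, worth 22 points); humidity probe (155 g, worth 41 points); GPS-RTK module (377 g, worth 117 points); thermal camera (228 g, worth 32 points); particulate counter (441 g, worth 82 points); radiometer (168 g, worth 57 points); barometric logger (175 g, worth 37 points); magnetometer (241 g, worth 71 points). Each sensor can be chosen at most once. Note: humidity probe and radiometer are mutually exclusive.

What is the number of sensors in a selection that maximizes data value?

Best achievable data value is 282.
GPS-RTK module + radiometer + barometric logger + magnetometer hits 282 at 961 g.
All optima have 4 sensors.

4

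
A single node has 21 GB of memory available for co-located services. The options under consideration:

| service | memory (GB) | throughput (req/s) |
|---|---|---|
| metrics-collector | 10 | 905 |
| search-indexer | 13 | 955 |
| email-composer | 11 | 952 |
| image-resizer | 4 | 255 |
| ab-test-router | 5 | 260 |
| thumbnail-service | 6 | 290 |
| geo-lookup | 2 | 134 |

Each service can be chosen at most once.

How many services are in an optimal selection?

Best achievable throughput is 1857.
metrics-collector + email-composer hits 1857 at 21 GB.
All optima have 2 services.

2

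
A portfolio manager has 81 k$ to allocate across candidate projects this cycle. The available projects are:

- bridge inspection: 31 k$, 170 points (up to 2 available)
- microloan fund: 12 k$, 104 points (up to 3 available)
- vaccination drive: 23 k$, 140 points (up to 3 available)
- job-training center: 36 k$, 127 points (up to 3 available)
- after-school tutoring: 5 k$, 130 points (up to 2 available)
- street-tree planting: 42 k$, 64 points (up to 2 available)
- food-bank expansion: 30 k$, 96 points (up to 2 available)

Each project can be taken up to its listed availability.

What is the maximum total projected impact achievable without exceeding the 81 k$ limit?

748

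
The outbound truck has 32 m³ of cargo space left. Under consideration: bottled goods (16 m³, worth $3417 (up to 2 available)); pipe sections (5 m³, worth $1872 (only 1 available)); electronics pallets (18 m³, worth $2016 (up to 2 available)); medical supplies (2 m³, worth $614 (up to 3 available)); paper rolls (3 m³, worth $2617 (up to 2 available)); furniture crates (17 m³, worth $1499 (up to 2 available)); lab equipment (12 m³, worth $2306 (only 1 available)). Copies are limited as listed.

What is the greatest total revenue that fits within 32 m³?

By revenue per m³: paper rolls 872.33, pipe sections 374.40, medical supplies 307.00 lead.
The ratio heuristic lands on pipe sections + 3×medical supplies + 2×paper rolls + lab equipment (11254) but leaves 3 m³ idle.
Dropping medical supplies and lab equipment frees 14 m³; slotting in bottled goods (16 m³) lifts the total to 11751 at 31 m³.

11751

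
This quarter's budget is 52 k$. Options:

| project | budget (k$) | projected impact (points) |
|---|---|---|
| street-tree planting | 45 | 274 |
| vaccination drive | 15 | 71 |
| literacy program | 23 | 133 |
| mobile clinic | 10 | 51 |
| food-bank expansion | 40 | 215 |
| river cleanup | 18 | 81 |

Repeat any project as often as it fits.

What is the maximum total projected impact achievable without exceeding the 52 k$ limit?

274

Taking street-tree planting: 45 k$ used, 274 in projected impact.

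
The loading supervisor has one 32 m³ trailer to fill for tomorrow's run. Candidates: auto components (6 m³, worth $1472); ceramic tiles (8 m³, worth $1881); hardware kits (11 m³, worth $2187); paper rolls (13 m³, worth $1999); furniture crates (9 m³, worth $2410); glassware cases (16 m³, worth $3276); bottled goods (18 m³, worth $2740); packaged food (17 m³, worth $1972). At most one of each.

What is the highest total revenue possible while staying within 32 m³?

7158

Density check — furniture crates 267.78, auto components 245.33, ceramic tiles 235.12 are the best per m³.
Taking the top-ratio shipments first gives auto components + ceramic tiles + furniture crates for 5763 (23 m³).
The 8 m³ tied up in ceramic tiles is better spent on glassware cases — total rises to 7158 (31 m³).
The closest alternative, auto components + ceramic tiles + glassware cases, reaches only 6629.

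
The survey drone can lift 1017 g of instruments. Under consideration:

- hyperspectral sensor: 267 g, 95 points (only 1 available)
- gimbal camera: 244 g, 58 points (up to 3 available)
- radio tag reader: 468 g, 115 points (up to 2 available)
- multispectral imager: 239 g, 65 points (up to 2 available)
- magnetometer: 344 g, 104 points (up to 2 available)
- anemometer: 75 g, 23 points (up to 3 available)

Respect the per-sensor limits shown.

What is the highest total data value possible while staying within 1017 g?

310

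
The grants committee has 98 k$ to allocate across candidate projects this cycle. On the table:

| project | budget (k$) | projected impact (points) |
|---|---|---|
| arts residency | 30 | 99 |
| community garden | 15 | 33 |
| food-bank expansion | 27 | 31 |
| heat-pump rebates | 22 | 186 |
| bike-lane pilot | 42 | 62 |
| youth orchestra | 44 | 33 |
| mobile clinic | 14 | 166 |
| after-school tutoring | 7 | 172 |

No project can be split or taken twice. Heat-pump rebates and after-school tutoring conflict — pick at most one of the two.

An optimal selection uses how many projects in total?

5

Optimal total is 501.
arts residency + community garden + food-bank expansion + mobile clinic + after-school tutoring hits 501 at 93 k$.
Any selection reaching 501 contains exactly 5 projects.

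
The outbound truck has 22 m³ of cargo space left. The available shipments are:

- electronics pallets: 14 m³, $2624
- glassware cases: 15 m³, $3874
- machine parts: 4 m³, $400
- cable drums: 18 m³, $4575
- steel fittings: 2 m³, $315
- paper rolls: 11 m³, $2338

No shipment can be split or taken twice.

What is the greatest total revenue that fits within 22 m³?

4975

A density-first pass picks glassware cases + machine parts + steel fittings — 4589 at 21 m³.
The 17 m³ tied up in glassware cases and steel fittings is better spent on cable drums — total rises to 4975 (22 m³).
Next best is cable drums + steel fittings at 4890 (20 m³) — short by 85.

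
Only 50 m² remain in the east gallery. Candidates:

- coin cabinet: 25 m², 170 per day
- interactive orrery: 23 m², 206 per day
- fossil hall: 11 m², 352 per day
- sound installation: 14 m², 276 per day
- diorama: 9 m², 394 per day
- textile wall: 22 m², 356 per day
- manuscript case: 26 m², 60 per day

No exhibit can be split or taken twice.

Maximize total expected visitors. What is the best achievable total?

1102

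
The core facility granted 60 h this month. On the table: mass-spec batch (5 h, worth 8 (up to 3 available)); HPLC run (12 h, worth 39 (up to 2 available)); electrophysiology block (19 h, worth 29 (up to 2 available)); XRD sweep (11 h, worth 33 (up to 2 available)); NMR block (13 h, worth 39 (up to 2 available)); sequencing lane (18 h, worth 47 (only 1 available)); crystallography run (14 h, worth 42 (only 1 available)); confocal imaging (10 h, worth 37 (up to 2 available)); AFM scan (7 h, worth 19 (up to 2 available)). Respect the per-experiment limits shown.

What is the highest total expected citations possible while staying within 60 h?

Ranking by ratio (expected citations/h): confocal imaging 3.70, HPLC run 3.25, XRD sweep 3.00.
Greedy by ratio would take mass-spec batch + 2×HPLC run + XRD sweep + 2×confocal imaging: 60 h used, total 193.
But 2×NMR block + crystallography run + 2×confocal imaging fits in 60 h and reaches 194.
Every other selection either busts 60 h or exceeds an availability limit or fails to beat 194.

194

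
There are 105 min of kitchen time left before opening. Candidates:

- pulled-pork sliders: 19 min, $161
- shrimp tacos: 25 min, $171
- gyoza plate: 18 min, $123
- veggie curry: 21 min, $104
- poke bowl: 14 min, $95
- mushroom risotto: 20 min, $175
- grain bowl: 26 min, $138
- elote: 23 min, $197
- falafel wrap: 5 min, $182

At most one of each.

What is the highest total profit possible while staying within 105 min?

943

Density check — falafel wrap 36.40, mushroom risotto 8.75, elote 8.57, pulled-pork sliders 8.47 are the best per min.
Taking the top-ratio dishes first gives pulled-pork sliders + shrimp tacos + mushroom risotto + elote + falafel wrap for 886 (92 min).
The 19 min tied up in pulled-pork sliders is better spent on gyoza plate + poke bowl — total rises to 943 (105 min).
Every other selection either busts 105 min or fails to beat 943.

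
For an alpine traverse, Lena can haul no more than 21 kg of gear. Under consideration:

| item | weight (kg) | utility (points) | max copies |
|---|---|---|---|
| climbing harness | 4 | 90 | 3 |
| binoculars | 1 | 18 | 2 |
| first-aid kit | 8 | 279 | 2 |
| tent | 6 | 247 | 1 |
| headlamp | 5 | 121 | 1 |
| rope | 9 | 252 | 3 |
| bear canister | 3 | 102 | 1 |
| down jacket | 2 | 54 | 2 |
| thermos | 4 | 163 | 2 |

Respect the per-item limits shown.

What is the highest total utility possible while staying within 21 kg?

By utility per kg: tent 41.17, thermos 40.75, first-aid kit 34.88, bear canister 34.00 lead.
Taking the top-ratio items first gives tent + bear canister + 2×down jacket + 2×thermos for 783 (21 kg).
Dropping 2×down jacket and thermos frees 8 kg; slotting in first-aid kit (8 kg) lifts the total to 791 at 21 kg.
Every other selection either busts 21 kg or exceeds an availability limit or fails to beat 791.

791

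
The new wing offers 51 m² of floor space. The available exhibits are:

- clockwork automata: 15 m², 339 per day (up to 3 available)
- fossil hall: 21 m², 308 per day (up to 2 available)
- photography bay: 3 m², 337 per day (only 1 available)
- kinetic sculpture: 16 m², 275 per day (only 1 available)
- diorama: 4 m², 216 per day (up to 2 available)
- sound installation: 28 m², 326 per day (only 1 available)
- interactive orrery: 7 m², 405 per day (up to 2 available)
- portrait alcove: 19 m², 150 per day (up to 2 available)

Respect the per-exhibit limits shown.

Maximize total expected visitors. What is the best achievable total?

2041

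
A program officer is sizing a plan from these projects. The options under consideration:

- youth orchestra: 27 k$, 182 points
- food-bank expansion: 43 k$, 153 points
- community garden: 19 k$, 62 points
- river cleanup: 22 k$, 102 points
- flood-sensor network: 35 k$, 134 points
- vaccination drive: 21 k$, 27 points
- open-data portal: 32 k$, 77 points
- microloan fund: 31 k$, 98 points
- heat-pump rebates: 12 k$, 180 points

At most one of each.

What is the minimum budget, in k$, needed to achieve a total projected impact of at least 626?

115

Need the lightest bundle worth ≥ 626.
youth orchestra + community garden + river cleanup + flood-sensor network + heat-pump rebates: 660 projected impact at 115 k$.
No combination under 115 k$ hits 626.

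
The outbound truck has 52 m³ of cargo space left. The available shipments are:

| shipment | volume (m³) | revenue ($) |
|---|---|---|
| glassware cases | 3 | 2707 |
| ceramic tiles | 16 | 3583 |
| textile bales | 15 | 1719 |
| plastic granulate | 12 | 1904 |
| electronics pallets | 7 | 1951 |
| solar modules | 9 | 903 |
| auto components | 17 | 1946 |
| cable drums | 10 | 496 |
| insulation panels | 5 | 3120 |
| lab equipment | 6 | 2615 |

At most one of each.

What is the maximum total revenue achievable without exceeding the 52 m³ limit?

15880

Glassware cases + ceramic tiles + plastic granulate + electronics pallets + insulation panels + lab equipment uses 49 of the 52 m³ and totals 15880.
Next best is glassware cases + ceramic tiles + textile bales + electronics pallets + insulation panels + lab equipment at 15695 (52 m³) — short by 185.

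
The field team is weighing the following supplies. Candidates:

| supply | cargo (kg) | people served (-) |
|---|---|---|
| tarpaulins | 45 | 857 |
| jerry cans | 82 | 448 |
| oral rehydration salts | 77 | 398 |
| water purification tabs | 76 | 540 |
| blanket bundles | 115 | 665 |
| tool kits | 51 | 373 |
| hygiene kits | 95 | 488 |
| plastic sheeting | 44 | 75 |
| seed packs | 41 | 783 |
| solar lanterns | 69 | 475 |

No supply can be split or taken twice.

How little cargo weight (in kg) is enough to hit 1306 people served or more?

Look for the lowest-cargo combination reaching 1306.
tarpaulins + seed packs reaches 1640 using 86 kg.
No combination under 86 kg hits 1306.

86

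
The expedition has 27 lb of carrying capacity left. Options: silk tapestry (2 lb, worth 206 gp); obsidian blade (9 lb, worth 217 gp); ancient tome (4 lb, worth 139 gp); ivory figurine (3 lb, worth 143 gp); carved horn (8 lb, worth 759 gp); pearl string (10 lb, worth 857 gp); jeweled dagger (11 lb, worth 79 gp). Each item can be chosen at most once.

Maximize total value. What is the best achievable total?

2104

Taking silk tapestry + ancient tome + ivory figurine + carved horn + pearl string: 27 lb used, 2104 in value.
The closest alternative, silk tapestry + ivory figurine + carved horn + pearl string, reaches only 1965.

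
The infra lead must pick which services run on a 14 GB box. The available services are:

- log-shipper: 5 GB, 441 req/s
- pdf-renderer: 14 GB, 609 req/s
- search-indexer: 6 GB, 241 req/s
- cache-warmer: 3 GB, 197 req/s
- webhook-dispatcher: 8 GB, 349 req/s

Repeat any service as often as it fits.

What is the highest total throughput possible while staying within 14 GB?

1079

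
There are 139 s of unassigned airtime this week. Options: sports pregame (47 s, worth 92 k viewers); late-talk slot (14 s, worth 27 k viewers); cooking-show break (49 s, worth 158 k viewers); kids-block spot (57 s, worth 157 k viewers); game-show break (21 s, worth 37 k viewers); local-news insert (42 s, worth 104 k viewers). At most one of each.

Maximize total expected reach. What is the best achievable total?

The ratio heuristic lands on late-talk slot + cooking-show break + kids-block spot (342) but leaves 19 s idle.
The 71 s tied up in late-talk slot and kids-block spot is better spent on sports pregame + local-news insert — total rises to 354 (138 s).
Next best is cooking-show break + kids-block spot + game-show break at 352 (127 s) — short by 2.

354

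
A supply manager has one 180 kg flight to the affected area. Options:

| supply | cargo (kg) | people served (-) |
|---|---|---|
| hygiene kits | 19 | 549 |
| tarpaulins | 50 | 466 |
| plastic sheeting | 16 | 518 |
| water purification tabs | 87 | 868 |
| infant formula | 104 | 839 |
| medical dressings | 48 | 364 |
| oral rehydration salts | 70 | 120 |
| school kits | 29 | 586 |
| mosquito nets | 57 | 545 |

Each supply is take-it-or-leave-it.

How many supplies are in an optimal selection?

5

Best achievable people served is 2664.
For example hygiene kits + tarpaulins + plastic sheeting + school kits + mosquito nets achieves it, using 171 kg.
Any selection reaching 2664 contains exactly 5 supplies.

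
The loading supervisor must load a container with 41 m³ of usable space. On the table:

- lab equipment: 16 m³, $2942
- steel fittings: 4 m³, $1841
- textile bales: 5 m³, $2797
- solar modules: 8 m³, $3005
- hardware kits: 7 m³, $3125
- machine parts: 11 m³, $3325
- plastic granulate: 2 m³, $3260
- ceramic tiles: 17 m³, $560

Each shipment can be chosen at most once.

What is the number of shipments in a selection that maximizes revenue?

Optimal total is 17353.
For example steel fittings + textile bales + solar modules + hardware kits + machine parts + plastic granulate achieves it, using 37 m³.
Every optimal selection uses 6 shipments.

6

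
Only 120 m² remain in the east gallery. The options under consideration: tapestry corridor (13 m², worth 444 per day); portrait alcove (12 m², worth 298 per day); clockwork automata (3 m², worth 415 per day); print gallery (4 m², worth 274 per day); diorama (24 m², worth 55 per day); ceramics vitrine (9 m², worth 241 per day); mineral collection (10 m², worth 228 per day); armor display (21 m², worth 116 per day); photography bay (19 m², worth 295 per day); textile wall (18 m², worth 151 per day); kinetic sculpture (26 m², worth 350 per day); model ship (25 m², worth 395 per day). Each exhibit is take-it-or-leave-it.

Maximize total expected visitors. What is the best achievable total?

Taking the top-ratio exhibits first gives tapestry corridor + portrait alcove + clockwork automata + print gallery + ceramics vitrine + mineral collection + photography bay + textile wall + model ship for 2741 (113 m²).
Dropping photography bay frees 19 m²; slotting in kinetic sculpture (26 m²) lifts the total to 2796 at 120 m².
An exhaustive check of the 4096 subsets confirms 2796.

2796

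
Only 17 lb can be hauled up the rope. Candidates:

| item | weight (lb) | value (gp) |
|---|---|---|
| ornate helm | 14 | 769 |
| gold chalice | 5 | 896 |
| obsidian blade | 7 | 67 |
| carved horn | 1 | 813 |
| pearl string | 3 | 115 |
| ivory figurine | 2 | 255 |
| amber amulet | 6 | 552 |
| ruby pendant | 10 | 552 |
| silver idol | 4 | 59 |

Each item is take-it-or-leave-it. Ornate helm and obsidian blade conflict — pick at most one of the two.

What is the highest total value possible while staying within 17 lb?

Best packing: gold chalice + carved horn + pearl string + ivory figurine + amber amulet — 17 lb, 2631 total.
Runner-up gold chalice + carved horn + ivory figurine + amber amulet tops out at 2516.

2631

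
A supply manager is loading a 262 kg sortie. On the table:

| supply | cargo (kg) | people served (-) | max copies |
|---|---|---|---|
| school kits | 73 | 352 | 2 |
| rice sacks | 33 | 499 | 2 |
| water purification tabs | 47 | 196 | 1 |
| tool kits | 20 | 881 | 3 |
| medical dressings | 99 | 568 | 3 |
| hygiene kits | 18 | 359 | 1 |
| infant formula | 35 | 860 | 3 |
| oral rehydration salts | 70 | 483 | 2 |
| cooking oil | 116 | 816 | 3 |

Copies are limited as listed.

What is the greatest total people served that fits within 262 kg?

By people served per kg: tool kits 44.05, infant formula 24.57, hygiene kits 19.94 lead.
Taking 2×rice sacks + 3×tool kits + hygiene kits + 3×infant formula: 249 kg used, 6580 in people served.
No other feasible combination exceeds 6580.

6580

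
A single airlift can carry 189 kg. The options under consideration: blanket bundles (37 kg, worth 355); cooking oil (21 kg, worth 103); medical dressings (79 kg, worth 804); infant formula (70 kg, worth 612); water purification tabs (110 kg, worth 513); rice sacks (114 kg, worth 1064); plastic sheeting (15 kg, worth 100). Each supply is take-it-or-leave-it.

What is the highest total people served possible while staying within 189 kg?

Ranking by ratio (people served/kg): medical dressings 10.18, blanket bundles 9.59, rice sacks 9.33.
Blanket bundles + medical dressings + infant formula uses 186 of the 189 kg and totals 1771.
An exhaustive check of the 128 subsets confirms 1771.

1771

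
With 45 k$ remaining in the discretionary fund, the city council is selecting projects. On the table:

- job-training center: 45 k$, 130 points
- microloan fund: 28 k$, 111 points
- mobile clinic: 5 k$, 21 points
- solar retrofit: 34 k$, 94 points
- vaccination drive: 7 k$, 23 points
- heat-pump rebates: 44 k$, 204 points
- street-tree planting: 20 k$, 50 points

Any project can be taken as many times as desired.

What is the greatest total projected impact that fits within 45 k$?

Ranking by ratio (projected impact/k$): heat-pump rebates 4.64, mobile clinic 4.20, microloan fund 3.96.
Heat-pump rebates uses 44 of the 45 k$ and totals 204.

204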